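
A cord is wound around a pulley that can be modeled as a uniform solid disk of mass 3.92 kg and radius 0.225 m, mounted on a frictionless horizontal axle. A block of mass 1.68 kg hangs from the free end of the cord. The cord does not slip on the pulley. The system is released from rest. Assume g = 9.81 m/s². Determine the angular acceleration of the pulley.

α ≈ 20.1 rad/s²

I = ½MR² = (1/2)(3.92)(0.225)² = 0.09923 kg·m².
Block: mg − T = ma. Pulley: TR = Iα. No-slip: a = αR, so T = (I/R²)a = 1.960·a.
Then mg = (m + 1.960)a, so a = (1.68)(9.81)/(1.68 + 1.960) = 4.528 m/s².
α = a/R = 4.528/0.225 = 20.12 rad/s².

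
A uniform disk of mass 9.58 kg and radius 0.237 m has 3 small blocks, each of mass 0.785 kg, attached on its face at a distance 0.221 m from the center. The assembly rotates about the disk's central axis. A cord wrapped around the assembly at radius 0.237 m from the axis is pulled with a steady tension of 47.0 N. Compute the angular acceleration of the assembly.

I_disk = ½MR² = ½(9.58)(0.237)² = 0.2690 kg·m².
I_blocks = 3·m·r² = 3(0.785)(0.221)² = 0.1150 kg·m².
Total I = 0.3841 kg·m².
τ = F r = (47.0)(0.237) = 11.14 N·m.
α = τ/I = 11.14/0.3841 = 29.00 rad/s².

α ≈ 29.0 rad/s²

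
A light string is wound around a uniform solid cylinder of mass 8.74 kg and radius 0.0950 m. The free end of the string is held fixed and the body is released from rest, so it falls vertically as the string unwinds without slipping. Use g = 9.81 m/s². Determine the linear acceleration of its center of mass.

Translation: Mg − T = Ma. Rotation about the center: TR = Iα with I = ½MR².
With a = αR: T = (I/R²)a = (1/2)M a, so Mg = (1 + 0.5000)Ma.
a = g/(1 + 0.5000) = 9.81/1.500 = 6.540 m/s².

a ≈ 6.54 m/s²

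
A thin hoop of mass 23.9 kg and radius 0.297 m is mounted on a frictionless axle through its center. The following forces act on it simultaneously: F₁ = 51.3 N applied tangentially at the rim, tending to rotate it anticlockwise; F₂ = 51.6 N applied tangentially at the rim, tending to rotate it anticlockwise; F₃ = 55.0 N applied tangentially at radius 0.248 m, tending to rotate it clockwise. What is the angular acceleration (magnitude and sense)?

α ≈ 8.03 rad/s², anticlockwise

I = MR² = (23.9)(0.297)² = 2.108 kg·m².
Taking anticlockwise as positive: τ₁ = +(51.3)(0.297) = +15.24 N·m; τ₂ = +(51.6)(0.297) = +15.33 N·m; τ₃ = −(55.0)(0.248) = −13.64 N·m.
Net torque τ = 16.92 N·m.
α = τ/I = 16.92/2.108 = 8.026 rad/s².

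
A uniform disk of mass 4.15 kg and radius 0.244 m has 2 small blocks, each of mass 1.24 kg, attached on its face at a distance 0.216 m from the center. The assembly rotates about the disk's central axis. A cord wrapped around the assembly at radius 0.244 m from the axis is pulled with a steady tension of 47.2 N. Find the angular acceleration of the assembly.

α ≈ 48.1 rad/s²

I_disk = ½MR² = ½(4.15)(0.244)² = 0.1235 kg·m².
I_blocks = 2·m·r² = 2(1.24)(0.216)² = 0.1157 kg·m².
Total I = 0.2392 kg·m².
τ = F r = (47.2)(0.244) = 11.52 N·m.
α = τ/I = 11.52/0.2392 = 48.14 rad/s².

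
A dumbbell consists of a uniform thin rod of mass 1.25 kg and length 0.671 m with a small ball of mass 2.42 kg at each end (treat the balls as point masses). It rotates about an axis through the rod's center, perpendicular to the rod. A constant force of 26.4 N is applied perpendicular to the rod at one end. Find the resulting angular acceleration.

I_rod = (1/12)ML² = (1/12)(1.25)(0.671)² = 0.04690 kg·m².
I_balls = 2·m·(L/2)² = 2(2.42)(0.3355)² = 0.5448 kg·m².
Total I = 0.5917 kg·m².
τ = F·(L/2) = (26.4)(0.336) = 8.857 N·m.
α = τ/I = 8.857/0.5917 = 14.97 rad/s².

α ≈ 15.0 rad/s²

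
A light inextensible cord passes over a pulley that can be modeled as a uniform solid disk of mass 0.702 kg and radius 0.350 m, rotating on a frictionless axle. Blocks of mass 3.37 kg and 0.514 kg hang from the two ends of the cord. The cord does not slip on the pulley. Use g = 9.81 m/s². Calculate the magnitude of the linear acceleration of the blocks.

I = ½MR² = (1/2)(0.702)(0.350)² = 0.04300 kg·m².
Heavier block: m₁g − T₁ = m₁a. Lighter block: T₂ − m₂g = m₂a.
Pulley: (T₁ − T₂)R = Iα = I(a/R), so T₁ − T₂ = (I/R²)a = (1/2)M_p a = 0.3510·a.
Adding the three: (m₁ − m₂)g = (m₁ + m₂ + 0.3510)a, so a = (3.37 − 0.514)(9.81)/(3.37 + 0.514 + 0.3510) = 6.616 m/s².

a ≈ 6.62 m/s²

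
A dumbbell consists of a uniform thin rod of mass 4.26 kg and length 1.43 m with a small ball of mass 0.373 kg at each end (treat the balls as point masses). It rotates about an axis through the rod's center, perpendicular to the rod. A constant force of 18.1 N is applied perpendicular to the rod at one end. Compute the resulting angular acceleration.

I_rod = (1/12)ML² = (1/12)(4.26)(1.43)² = 0.7259 kg·m².
I_balls = 2·m·(L/2)² = 2(0.373)(0.7150)² = 0.3814 kg·m².
Total I = 1.107 kg·m².
τ = F·(L/2) = (18.1)(0.715) = 12.94 N·m.
α = τ/I = 12.94/1.107 = 11.69 rad/s².

α ≈ 11.7 rad/s²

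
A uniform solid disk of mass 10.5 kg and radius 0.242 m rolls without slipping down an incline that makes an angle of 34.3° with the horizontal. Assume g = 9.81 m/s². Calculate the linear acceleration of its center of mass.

Translation along the incline: Mg sinθ − f = Ma.
Rotation about the center: fR = Iα with I = ½MR². No-slip gives a = αR, so f = (I/R²)a = (1/2)M a.
Substituting: Mg sinθ = (1 + 0.5000)Ma, so a = g sinθ/(1 + 0.5000) = (9.81) sin 34.3° / 1.500 = 3.685 m/s².

a ≈ 3.69 m/s²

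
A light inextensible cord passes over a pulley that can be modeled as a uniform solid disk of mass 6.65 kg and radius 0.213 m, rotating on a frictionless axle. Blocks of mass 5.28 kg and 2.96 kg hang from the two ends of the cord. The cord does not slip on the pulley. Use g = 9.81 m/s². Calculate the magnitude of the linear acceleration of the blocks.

a ≈ 1.97 m/s²

I = ½MR² = (1/2)(6.65)(0.213)² = 0.1509 kg·m².
Heavier block: m₁g − T₁ = m₁a. Lighter block: T₂ − m₂g = m₂a.
Pulley: (T₁ − T₂)R = Iα = I(a/R), so T₁ − T₂ = (I/R²)a = (1/2)M_p a = 3.325·a.
Adding the three: (m₁ − m₂)g = (m₁ + m₂ + 3.325)a, so a = (5.28 − 2.96)(9.81)/(5.28 + 2.96 + 3.325) = 1.968 m/s².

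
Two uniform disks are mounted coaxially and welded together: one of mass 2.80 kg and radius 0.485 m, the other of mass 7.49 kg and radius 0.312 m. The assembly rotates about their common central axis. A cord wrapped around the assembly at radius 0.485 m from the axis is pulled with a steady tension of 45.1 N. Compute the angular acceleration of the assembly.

α ≈ 31.5 rad/s²

I = ½M₁R₁² + ½M₂R₂² = ½(2.80)(0.485)² + ½(7.49)(0.312)² = 0.6939 kg·m².
τ = F r = (45.1)(0.485) = 21.87 N·m.
α = τ/I = 21.87/0.6939 = 31.52 rad/s².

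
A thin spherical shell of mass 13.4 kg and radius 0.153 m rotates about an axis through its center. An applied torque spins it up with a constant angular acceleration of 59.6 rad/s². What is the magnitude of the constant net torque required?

τ ≈ 12.5 N·m

I = (2/3)MR² = (2/3)(13.4)(0.153)² = 0.2091 kg·m².
τ = Iα = (0.2091)(59.60) = 12.46 N·m.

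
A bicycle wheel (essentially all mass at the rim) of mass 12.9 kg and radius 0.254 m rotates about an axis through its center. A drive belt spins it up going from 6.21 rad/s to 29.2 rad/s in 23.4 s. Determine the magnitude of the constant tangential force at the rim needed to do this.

F ≈ 3.22 N

I = MR² = (12.9)(0.254)² = 0.8323 kg·m².
α = Δω/Δt = (29.2 − 6.21)/23.4 = 0.9825 rad/s².
The required torque is τ = Iα = (0.8323)(0.9825) = 0.8177 N·m.
A tangential force at the rim gives τ = FR, so F = τ/R = 0.8177/0.254 = 3.219 N.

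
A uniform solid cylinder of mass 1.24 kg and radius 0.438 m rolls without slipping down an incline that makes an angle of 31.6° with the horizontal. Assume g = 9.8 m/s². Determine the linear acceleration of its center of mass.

a ≈ 3.42 m/s²

Translation along the incline: Mg sinθ − f = Ma.
Rotation about the center: fR = Iα with I = ½MR². No-slip gives a = αR, so f = (I/R²)a = (1/2)M a.
Substituting: Mg sinθ = (1 + 0.5000)Ma, so a = g sinθ/(1 + 0.5000) = (9.8) sin 31.6° / 1.500 = 3.423 m/s².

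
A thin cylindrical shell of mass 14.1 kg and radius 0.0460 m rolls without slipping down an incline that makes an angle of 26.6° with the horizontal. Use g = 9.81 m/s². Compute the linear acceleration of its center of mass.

Translation along the incline: Mg sinθ − f = Ma.
Rotation about the center: fR = Iα with I = MR². No-slip gives a = αR, so f = (I/R²)a = M a.
Substituting: Mg sinθ = (1 + 1.000)Ma, so a = g sinθ/(1 + 1.000) = (9.81) sin 26.6° / 2.000 = 2.196 m/s².

a ≈ 2.20 m/s²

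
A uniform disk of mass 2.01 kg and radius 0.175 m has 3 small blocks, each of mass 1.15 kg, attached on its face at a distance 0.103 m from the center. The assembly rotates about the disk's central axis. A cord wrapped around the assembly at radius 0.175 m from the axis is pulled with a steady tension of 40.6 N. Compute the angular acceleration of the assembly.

α ≈ 105 rad/s²

I_disk = ½MR² = ½(2.01)(0.175)² = 0.03078 kg·m².
I_blocks = 3·m·r² = 3(1.15)(0.103)² = 0.03660 kg·m².
Total I = 0.06738 kg·m².
τ = F r = (40.6)(0.175) = 7.105 N·m.
α = τ/I = 7.105/0.06738 = 105.4 rad/s².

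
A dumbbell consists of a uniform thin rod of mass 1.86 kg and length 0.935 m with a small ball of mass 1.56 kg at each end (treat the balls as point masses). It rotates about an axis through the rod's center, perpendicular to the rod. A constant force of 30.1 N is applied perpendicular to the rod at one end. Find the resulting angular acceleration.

α ≈ 17.2 rad/s²

I_rod = (1/12)ML² = (1/12)(1.86)(0.935)² = 0.1355 kg·m².
I_balls = 2·m·(L/2)² = 2(1.56)(0.4675)² = 0.6819 kg·m².
Total I = 0.8174 kg·m².
τ = F·(L/2) = (30.1)(0.468) = 14.07 N·m.
α = τ/I = 14.07/0.8174 = 17.22 rad/s².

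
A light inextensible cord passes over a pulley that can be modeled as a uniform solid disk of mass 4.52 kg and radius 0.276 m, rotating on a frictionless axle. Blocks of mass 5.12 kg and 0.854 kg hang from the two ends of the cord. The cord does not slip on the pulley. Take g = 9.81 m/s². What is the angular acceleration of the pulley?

I = ½MR² = (1/2)(4.52)(0.276)² = 0.1722 kg·m².
Heavier block: m₁g − T₁ = m₁a. Lighter block: T₂ − m₂g = m₂a.
Pulley: (T₁ − T₂)R = Iα = I(a/R), so T₁ − T₂ = (I/R²)a = (1/2)M_p a = 2.260·a.
Adding the three: (m₁ − m₂)g = (m₁ + m₂ + 2.260)a, so a = (5.12 − 0.854)(9.81)/(5.12 + 0.854 + 2.260) = 5.083 m/s².
α = a/R = 5.083/0.276 = 18.41 rad/s².

α ≈ 18.4 rad/s²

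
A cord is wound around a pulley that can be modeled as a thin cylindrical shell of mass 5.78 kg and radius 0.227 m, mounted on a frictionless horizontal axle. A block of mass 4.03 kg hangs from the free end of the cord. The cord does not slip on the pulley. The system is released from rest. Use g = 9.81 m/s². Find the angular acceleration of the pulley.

I = MR² = (5.78)(0.227)² = 0.2978 kg·m².
Block: mg − T = ma. Pulley: TR = Iα. No-slip: a = αR, so T = (I/R²)a = 5.780·a.
Then mg = (m + 5.780)a, so a = (4.03)(9.81)/(4.03 + 5.780) = 4.030 m/s².
α = a/R = 4.030/0.227 = 17.75 rad/s².

α ≈ 17.8 rad/s²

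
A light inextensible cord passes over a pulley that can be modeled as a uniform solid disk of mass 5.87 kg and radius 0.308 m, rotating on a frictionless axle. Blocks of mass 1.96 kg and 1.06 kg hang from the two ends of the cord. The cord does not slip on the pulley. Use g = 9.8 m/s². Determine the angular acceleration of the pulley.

I = ½MR² = (1/2)(5.87)(0.308)² = 0.2784 kg·m².
Heavier block: m₁g − T₁ = m₁a. Lighter block: T₂ − m₂g = m₂a.
Pulley: (T₁ − T₂)R = Iα = I(a/R), so T₁ − T₂ = (I/R²)a = (1/2)M_p a = 2.935·a.
Adding the three: (m₁ − m₂)g = (m₁ + m₂ + 2.935)a, so a = (1.96 − 1.06)(9.8)/(1.96 + 1.06 + 2.935) = 1.481 m/s².
α = a/R = 1.481/0.308 = 4.809 rad/s².

α ≈ 4.81 rad/s²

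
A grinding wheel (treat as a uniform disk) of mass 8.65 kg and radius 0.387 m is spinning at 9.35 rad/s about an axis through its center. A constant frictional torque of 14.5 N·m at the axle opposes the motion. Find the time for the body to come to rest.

t ≈ 0.418 s

I = ½MR² = (1/2)(8.65)(0.387)² = 0.6478 kg·m².
The net torque has magnitude 14.5 N·m, opposing ω.
|α| = τ/I = 14.50/0.6478 = 22.39 rad/s² (deceleration).
0 = ω₀ − |α|t ⇒ t = ω₀/|α| = 9.35/22.39 = 0.4177 s.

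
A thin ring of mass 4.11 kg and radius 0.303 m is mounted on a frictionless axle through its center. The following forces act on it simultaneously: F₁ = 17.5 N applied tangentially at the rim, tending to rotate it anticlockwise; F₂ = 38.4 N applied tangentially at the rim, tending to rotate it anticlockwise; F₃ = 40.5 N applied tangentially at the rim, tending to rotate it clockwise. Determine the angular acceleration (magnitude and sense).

α ≈ 12.4 rad/s², anticlockwise

I = MR² = (4.11)(0.303)² = 0.3773 kg·m².
Taking anticlockwise as positive: τ₁ = +(17.5)(0.303) = +5.303 N·m; τ₂ = +(38.4)(0.303) = +11.64 N·m; τ₃ = −(40.5)(0.303) = −12.27 N·m.
Net torque τ = 4.666 N·m.
α = τ/I = 4.666/0.3773 = 12.37 rad/s².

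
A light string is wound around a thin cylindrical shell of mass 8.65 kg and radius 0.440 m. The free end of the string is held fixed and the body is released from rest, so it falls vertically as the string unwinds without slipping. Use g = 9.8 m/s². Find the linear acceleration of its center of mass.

Translation: Mg − T = Ma. Rotation about the center: TR = Iα with I = MR².
With a = αR: T = (I/R²)a = M a, so Mg = (1 + 1.000)Ma.
a = g/(1 + 1.000) = 9.8/2.000 = 4.900 m/s².

a ≈ 4.90 m/s²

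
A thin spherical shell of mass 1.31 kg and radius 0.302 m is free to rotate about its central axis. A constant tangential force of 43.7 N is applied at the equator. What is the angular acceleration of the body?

I = (2/3)MR² = (2/3)(1.31)(0.302)² = 0.07965 kg·m².
τ = F R = (43.7)(0.302) = 13.20 N·m.
From τ = Iα: α = 13.20/0.07965 = 165.7 rad/s².

α ≈ 166 rad/s²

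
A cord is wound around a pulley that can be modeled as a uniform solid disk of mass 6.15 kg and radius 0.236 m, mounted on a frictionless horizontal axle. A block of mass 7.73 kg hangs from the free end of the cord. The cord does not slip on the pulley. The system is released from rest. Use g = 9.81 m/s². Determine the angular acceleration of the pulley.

I = ½MR² = (1/2)(6.15)(0.236)² = 0.1713 kg·m².
Block: mg − T = ma. Pulley: TR = Iα. No-slip: a = αR, so T = (I/R²)a = 3.075·a.
Then mg = (m + 3.075)a, so a = (7.73)(9.81)/(7.73 + 3.075) = 7.018 m/s².
α = a/R = 7.018/0.236 = 29.74 rad/s².

α ≈ 29.7 rad/s²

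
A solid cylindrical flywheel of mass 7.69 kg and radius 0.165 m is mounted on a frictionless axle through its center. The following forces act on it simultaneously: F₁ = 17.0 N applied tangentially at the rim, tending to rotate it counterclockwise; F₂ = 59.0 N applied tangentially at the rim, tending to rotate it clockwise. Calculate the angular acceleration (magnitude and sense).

α ≈ 66.2 rad/s², clockwise

I = ½MR² = (1/2)(7.69)(0.165)² = 0.1047 kg·m².
Taking counterclockwise as positive: τ₁ = +(17.0)(0.165) = +2.805 N·m; τ₂ = −(59.0)(0.165) = −9.735 N·m.
Net torque τ = -6.930 N·m.
α = τ/I = -6.930/0.1047 = -66.20 rad/s².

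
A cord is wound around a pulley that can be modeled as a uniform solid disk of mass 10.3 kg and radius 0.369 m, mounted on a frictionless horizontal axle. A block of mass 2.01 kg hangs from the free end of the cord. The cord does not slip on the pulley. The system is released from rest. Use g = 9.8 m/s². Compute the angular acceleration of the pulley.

I = ½MR² = (1/2)(10.3)(0.369)² = 0.7012 kg·m².
Block: mg − T = ma. Pulley: TR = Iα. No-slip: a = αR, so T = (I/R²)a = 5.150·a.
Then mg = (m + 5.150)a, so a = (2.01)(9.8)/(2.01 + 5.150) = 2.751 m/s².
α = a/R = 2.751/0.369 = 7.456 rad/s².

α ≈ 7.46 rad/s²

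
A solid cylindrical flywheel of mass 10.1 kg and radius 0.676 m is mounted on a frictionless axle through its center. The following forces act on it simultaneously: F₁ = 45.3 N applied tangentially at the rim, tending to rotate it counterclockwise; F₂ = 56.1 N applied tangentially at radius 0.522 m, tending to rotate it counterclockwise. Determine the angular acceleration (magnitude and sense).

I = ½MR² = (1/2)(10.1)(0.676)² = 2.308 kg·m².
Taking counterclockwise as positive: τ₁ = +(45.3)(0.676) = +30.62 N·m; τ₂ = +(56.1)(0.522) = +29.28 N·m.
Net torque τ = 59.91 N·m.
α = τ/I = 59.91/2.308 = 25.96 rad/s².

α ≈ 26.0 rad/s², counterclockwise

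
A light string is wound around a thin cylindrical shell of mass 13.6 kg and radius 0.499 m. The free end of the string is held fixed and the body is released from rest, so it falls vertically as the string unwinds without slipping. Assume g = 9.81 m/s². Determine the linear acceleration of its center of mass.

Translation: Mg − T = Ma. Rotation about the center: TR = Iα with I = MR².
With a = αR: T = (I/R²)a = M a, so Mg = (1 + 1.000)Ma.
a = g/(1 + 1.000) = 9.81/2.000 = 4.905 m/s².

a ≈ 4.91 m/s²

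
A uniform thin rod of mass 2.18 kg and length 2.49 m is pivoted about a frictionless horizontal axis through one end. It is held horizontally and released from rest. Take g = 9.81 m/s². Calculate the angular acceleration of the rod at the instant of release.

α ≈ 5.91 rad/s²

About the pivot, I = (1/3)ML² = (1/3)(2.18)(2.49)² = 4.505 kg·m².
The weight acts at the center, a distance L/2 = 1.245 m from the pivot; τ = Mg(L/2) = 26.63 N·m.
α = τ/I = 26.63/4.505 = 5.910 rad/s².
(Equivalently α = (3g/(2L)) = 5.910 rad/s².)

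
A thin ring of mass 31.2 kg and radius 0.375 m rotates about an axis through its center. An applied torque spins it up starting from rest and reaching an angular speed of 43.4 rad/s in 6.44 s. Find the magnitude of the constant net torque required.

τ ≈ 29.6 N·m

I = MR² = (31.2)(0.375)² = 4.387 kg·m².
α = Δω/Δt = (43.4 − 0)/6.44 = 6.739 rad/s².
τ = Iα = (4.387)(6.739) = 29.57 N·m.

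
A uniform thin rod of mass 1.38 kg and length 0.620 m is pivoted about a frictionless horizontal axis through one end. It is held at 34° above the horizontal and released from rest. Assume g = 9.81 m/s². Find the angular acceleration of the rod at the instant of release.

About the pivot, I = (1/3)ML² = (1/3)(1.38)(0.620)² = 0.1768 kg·m².
The weight acts at the center, a distance L/2 = 0.3100 m from the pivot; τ = Mg(L/2) cos 34° = 3.479 N·m.
α = τ/I = 3.479/0.1768 = 19.68 rad/s².

α ≈ 19.7 rad/s²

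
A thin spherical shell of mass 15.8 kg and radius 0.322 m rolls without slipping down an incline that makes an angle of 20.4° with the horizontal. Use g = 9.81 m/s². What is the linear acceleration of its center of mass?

a ≈ 2.05 m/s²

Translation along the incline: Mg sinθ − f = Ma.
Rotation about the center: fR = Iα with I = (2/3)MR². No-slip gives a = αR, so f = (I/R²)a = (2/3)M a.
Substituting: Mg sinθ = (1 + 0.6667)Ma, so a = g sinθ/(1 + 0.6667) = (9.81) sin 20.4° / 1.667 = 2.052 m/s².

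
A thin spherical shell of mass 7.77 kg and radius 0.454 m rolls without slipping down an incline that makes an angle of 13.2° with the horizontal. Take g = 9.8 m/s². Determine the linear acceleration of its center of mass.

a ≈ 1.34 m/s²

Translation along the incline: Mg sinθ − f = Ma.
Rotation about the center: fR = Iα with I = (2/3)MR². No-slip gives a = αR, so f = (I/R²)a = (2/3)M a.
Substituting: Mg sinθ = (1 + 0.6667)Ma, so a = g sinθ/(1 + 0.6667) = (9.8) sin 13.2° / 1.667 = 1.343 m/s².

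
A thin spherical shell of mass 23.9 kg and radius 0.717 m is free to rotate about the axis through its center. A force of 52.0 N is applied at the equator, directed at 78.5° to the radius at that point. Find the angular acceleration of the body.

α ≈ 4.46 rad/s²

I = (2/3)MR² = (2/3)(23.9)(0.717)² = 8.191 kg·m².
Only the tangential component produces torque: τ = F R sinθ = (52.0)(0.717) sin 78.5° = 36.54 N·m.
From τ = Iα: α = 36.54/8.191 = 4.460 rad/s².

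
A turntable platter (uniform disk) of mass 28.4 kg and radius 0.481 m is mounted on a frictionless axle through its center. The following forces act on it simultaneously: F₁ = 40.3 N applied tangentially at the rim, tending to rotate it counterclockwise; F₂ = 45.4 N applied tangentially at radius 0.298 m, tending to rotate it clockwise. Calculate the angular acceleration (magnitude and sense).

α ≈ 1.78 rad/s², counterclockwise

I = ½MR² = (1/2)(28.4)(0.481)² = 3.285 kg·m².
Taking counterclockwise as positive: τ₁ = +(40.3)(0.481) = +19.38 N·m; τ₂ = −(45.4)(0.298) = −13.53 N·m.
Net torque τ = 5.855 N·m.
α = τ/I = 5.855/3.285 = 1.782 rad/s².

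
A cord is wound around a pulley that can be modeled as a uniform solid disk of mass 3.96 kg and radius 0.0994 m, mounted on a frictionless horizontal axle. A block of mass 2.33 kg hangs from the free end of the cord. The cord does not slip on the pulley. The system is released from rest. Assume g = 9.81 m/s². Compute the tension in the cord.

I = ½MR² = (1/2)(3.96)(0.0994)² = 0.01956 kg·m².
Block: mg − T = ma. Pulley: TR = Iα. No-slip: a = αR, so T = (I/R²)a = 1.980·a.
Then mg = (m + 1.980)a, so a = (2.33)(9.81)/(2.33 + 1.980) = 5.303 m/s².
T = 1.980·a = 10.50 N.

T ≈ 10.5 N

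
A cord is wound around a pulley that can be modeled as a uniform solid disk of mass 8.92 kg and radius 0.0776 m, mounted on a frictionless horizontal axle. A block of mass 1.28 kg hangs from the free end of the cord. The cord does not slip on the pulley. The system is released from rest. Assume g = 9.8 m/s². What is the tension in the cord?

I = ½MR² = (1/2)(8.92)(0.0776)² = 0.02686 kg·m².
Block: mg − T = ma. Pulley: TR = Iα. No-slip: a = αR, so T = (I/R²)a = 4.460·a.
Then mg = (m + 4.460)a, so a = (1.28)(9.8)/(1.28 + 4.460) = 2.185 m/s².
T = 4.460·a = 9.747 N.

T ≈ 9.75 N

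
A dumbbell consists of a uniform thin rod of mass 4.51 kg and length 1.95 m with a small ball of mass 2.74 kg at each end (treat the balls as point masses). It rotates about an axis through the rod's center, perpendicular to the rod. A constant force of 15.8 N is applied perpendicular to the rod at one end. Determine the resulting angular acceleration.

α ≈ 2.32 rad/s²

I_rod = (1/12)ML² = (1/12)(4.51)(1.95)² = 1.429 kg·m².
I_balls = 2·m·(L/2)² = 2(2.74)(0.9750)² = 5.209 kg·m².
Total I = 6.639 kg·m².
τ = F·(L/2) = (15.8)(0.975) = 15.41 N·m.
α = τ/I = 15.41/6.639 = 2.321 rad/s².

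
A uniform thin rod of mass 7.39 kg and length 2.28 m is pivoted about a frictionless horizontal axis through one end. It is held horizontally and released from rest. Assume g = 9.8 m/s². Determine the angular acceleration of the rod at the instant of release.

α ≈ 6.45 rad/s²

About the pivot, I = (1/3)ML² = (1/3)(7.39)(2.28)² = 12.81 kg·m².
The weight acts at the center, a distance L/2 = 1.140 m from the pivot; τ = Mg(L/2) = 82.56 N·m.
α = τ/I = 82.56/12.81 = 6.447 rad/s².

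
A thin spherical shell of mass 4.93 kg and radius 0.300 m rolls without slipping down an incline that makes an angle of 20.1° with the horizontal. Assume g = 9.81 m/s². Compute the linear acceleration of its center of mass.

a ≈ 2.02 m/s²

Translation along the incline: Mg sinθ − f = Ma.
Rotation about the center: fR = Iα with I = (2/3)MR². No-slip gives a = αR, so f = (I/R²)a = (2/3)M a.
Substituting: Mg sinθ = (1 + 0.6667)Ma, so a = g sinθ/(1 + 0.6667) = (9.81) sin 20.1° / 1.667 = 2.023 m/s².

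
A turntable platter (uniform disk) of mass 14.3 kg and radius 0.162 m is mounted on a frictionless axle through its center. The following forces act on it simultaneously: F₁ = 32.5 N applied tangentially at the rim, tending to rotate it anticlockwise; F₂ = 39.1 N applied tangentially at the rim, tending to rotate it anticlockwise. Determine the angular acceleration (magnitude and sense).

α ≈ 61.8 rad/s², anticlockwise

I = ½MR² = (1/2)(14.3)(0.162)² = 0.1876 kg·m².
Taking anticlockwise as positive: τ₁ = +(32.5)(0.162) = +5.265 N·m; τ₂ = +(39.1)(0.162) = +6.334 N·m.
Net torque τ = 11.60 N·m.
α = τ/I = 11.60/0.1876 = 61.81 rad/s².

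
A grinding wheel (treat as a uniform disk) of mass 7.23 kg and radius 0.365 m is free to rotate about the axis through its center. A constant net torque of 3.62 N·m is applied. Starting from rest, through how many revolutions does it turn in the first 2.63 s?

≈ 4.14 revolutions

I = ½MR² = (1/2)(7.23)(0.365)² = 0.4816 kg·m².
α = τ/I = 3.62/0.4816 = 7.516 rad/s².
θ = ½αt² = ½(7.516)(2.63)² = 26.00 rad.
Revolutions = θ/(2π) = 4.137.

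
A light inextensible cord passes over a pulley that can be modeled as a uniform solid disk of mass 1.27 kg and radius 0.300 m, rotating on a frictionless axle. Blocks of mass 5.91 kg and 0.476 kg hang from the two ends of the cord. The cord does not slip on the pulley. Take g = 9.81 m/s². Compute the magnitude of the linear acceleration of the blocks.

I = ½MR² = (1/2)(1.27)(0.300)² = 0.05715 kg·m².
Heavier block: m₁g − T₁ = m₁a. Lighter block: T₂ − m₂g = m₂a.
Pulley: (T₁ − T₂)R = Iα = I(a/R), so T₁ − T₂ = (I/R²)a = (1/2)M_p a = 0.6350·a.
Adding the three: (m₁ − m₂)g = (m₁ + m₂ + 0.6350)a, so a = (5.91 − 0.476)(9.81)/(5.91 + 0.476 + 0.6350) = 7.593 m/s².

a ≈ 7.59 m/s²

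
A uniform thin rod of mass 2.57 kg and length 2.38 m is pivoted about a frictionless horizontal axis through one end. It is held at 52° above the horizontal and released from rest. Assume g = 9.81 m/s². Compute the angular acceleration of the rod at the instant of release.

About the pivot, I = (1/3)ML² = (1/3)(2.57)(2.38)² = 4.853 kg·m².
The weight acts at the center, a distance L/2 = 1.190 m from the pivot; τ = Mg(L/2) cos 52° = 18.47 N·m.
α = τ/I = 18.47/4.853 = 3.806 rad/s².

α ≈ 3.81 rad/s²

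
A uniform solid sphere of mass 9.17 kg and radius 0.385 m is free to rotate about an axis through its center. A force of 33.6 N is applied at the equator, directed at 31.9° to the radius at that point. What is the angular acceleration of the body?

I = (2/5)MR² = (2/5)(9.17)(0.385)² = 0.5437 kg·m².
Only the tangential component produces torque: τ = F R sinθ = (33.6)(0.385) sin 31.9° = 6.836 N·m.
Newton's second law for rotation, τ = Iα, gives α = τ/I = 6.836/0.5437 = 12.57 rad/s².

α ≈ 12.6 rad/s²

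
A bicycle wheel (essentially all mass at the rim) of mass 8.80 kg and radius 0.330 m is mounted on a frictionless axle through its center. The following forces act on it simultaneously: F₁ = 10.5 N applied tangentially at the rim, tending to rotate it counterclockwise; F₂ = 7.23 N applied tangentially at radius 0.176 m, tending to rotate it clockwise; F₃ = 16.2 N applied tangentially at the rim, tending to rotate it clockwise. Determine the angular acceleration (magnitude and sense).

I = MR² = (8.80)(0.330)² = 0.9583 kg·m².
Taking counterclockwise as positive: τ₁ = +(10.5)(0.330) = +3.465 N·m; τ₂ = −(7.23)(0.176) = −1.272 N·m; τ₃ = −(16.2)(0.330) = −5.346 N·m.
Net torque τ = -3.153 N·m.
α = τ/I = -3.153/0.9583 = -3.291 rad/s².

α ≈ 3.29 rad/s², clockwise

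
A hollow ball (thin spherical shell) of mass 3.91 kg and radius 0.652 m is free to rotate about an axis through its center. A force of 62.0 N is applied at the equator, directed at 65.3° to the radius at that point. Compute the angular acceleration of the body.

I = (2/3)MR² = (2/3)(3.91)(0.652)² = 1.108 kg·m².
Only the tangential component produces torque: τ = F R sinθ = (62.0)(0.652) sin 65.3° = 36.73 N·m.
From τ = Iα: α = 36.73/1.108 = 33.14 rad/s².

α ≈ 33.1 rad/s²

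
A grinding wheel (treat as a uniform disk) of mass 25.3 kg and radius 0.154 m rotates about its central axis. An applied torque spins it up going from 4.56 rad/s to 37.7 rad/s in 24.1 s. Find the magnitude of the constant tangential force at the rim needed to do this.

I = ½MR² = (1/2)(25.3)(0.154)² = 0.3000 kg·m².
α = Δω/Δt = (37.7 − 4.56)/24.1 = 1.375 rad/s².
The required torque is τ = Iα = (0.3000)(1.375) = 0.4125 N·m.
A tangential force at the rim gives τ = FR, so F = τ/R = 0.4125/0.154 = 2.679 N.

F ≈ 2.68 N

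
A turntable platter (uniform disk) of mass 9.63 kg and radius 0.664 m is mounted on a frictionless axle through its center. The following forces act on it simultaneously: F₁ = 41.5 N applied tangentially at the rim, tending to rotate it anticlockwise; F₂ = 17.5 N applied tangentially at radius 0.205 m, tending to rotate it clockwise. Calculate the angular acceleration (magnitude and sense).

α ≈ 11.3 rad/s², anticlockwise

I = ½MR² = (1/2)(9.63)(0.664)² = 2.123 kg·m².
Taking anticlockwise as positive: τ₁ = +(41.5)(0.664) = +27.56 N·m; τ₂ = −(17.5)(0.205) = −3.587 N·m.
Net torque τ = 23.97 N·m.
α = τ/I = 23.97/2.123 = 11.29 rad/s².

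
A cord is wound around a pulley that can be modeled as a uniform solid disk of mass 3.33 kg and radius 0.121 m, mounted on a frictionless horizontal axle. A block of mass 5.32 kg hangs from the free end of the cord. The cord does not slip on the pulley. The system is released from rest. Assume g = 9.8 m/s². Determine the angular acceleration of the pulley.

α ≈ 61.7 rad/s²

I = ½MR² = (1/2)(3.33)(0.121)² = 0.02438 kg·m².
Block: mg − T = ma. Pulley: TR = Iα. No-slip: a = αR, so T = (I/R²)a = 1.665·a.
Then mg = (m + 1.665)a, so a = (5.32)(9.8)/(5.32 + 1.665) = 7.464 m/s².
α = a/R = 7.464/0.121 = 61.69 rad/s².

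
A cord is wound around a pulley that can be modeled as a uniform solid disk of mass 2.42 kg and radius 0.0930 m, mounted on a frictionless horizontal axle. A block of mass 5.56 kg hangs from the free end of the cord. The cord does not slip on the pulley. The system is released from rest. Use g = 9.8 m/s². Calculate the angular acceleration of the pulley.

α ≈ 86.5 rad/s²

I = ½MR² = (1/2)(2.42)(0.0930)² = 0.01047 kg·m².
Block: mg − T = ma. Pulley: TR = Iα. No-slip: a = αR, so T = (I/R²)a = 1.210·a.
Then mg = (m + 1.210)a, so a = (5.56)(9.8)/(5.56 + 1.210) = 8.048 m/s².
α = a/R = 8.048/0.0930 = 86.54 rad/s².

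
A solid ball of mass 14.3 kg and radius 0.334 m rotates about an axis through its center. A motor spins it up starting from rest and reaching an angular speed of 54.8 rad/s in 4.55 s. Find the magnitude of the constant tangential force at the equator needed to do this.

F ≈ 23.0 N

I = (2/5)MR² = (2/5)(14.3)(0.334)² = 0.6381 kg·m².
α = Δω/Δt = (54.8 − 0)/4.55 = 12.04 rad/s².
The required torque is τ = Iα = (0.6381)(12.04) = 7.685 N·m.
A tangential force at the equator gives τ = FR, so F = τ/R = 7.685/0.334 = 23.01 N.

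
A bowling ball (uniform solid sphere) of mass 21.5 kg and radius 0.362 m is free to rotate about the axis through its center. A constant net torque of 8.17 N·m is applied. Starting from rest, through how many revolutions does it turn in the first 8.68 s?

≈ 43.5 revolutions

I = (2/5)MR² = (2/5)(21.5)(0.362)² = 1.127 kg·m².
α = τ/I = 8.17/1.127 = 7.249 rad/s².
θ = ½αt² = ½(7.249)(8.68)² = 273.1 rad.
Revolutions = θ/(2π) = 43.46.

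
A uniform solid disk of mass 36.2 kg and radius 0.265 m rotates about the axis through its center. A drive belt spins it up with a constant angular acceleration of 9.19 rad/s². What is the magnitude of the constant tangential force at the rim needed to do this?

I = ½MR² = (1/2)(36.2)(0.265)² = 1.271 kg·m².
The required torque is τ = Iα = (1.271)(9.190) = 11.68 N·m.
A tangential force at the rim gives τ = FR, so F = τ/R = 11.68/0.265 = 44.08 N.

F ≈ 44.1 N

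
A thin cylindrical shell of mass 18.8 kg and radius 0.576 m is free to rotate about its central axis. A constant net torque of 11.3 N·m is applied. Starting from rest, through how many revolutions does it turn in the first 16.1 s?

I = MR² = (18.8)(0.576)² = 6.237 kg·m².
α = τ/I = 11.3/6.237 = 1.812 rad/s².
θ = ½αt² = ½(1.812)(16.1)² = 234.8 rad.
Revolutions = θ/(2π) = 37.37.

≈ 37.4 revolutions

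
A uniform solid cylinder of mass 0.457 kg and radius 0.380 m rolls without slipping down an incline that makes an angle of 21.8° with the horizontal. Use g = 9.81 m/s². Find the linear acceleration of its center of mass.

Translation along the incline: Mg sinθ − f = Ma.
Rotation about the center: fR = Iα with I = ½MR². No-slip gives a = αR, so f = (I/R²)a = (1/2)M a.
Substituting: Mg sinθ = (1 + 0.5000)Ma, so a = g sinθ/(1 + 0.5000) = (9.81) sin 21.8° / 1.500 = 2.429 m/s².

a ≈ 2.43 m/s²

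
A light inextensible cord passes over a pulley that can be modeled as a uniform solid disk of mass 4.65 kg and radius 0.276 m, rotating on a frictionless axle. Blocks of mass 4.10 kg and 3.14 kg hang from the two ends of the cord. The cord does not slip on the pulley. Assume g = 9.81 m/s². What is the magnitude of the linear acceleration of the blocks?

I = ½MR² = (1/2)(4.65)(0.276)² = 0.1771 kg·m².
Heavier block: m₁g − T₁ = m₁a. Lighter block: T₂ − m₂g = m₂a.
Pulley: (T₁ − T₂)R = Iα = I(a/R), so T₁ − T₂ = (I/R²)a = (1/2)M_p a = 2.325·a.
Adding the three: (m₁ − m₂)g = (m₁ + m₂ + 2.325)a, so a = (4.10 − 3.14)(9.81)/(4.10 + 3.14 + 2.325) = 0.9846 m/s².

a ≈ 0.985 m/s²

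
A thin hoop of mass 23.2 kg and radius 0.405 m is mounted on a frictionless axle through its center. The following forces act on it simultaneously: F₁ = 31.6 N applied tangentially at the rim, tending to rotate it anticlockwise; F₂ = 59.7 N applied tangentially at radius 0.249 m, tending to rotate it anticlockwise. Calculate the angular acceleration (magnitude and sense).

I = MR² = (23.2)(0.405)² = 3.805 kg·m².
Taking anticlockwise as positive: τ₁ = +(31.6)(0.405) = +12.80 N·m; τ₂ = +(59.7)(0.249) = +14.87 N·m.
Net torque τ = 27.66 N·m.
α = τ/I = 27.66/3.805 = 7.270 rad/s².

α ≈ 7.27 rad/s², anticlockwise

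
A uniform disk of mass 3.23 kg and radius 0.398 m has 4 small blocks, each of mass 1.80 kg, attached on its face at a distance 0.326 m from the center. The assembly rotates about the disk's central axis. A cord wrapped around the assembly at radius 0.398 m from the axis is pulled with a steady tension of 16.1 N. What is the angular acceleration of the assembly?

α ≈ 6.28 rad/s²

I_disk = ½MR² = ½(3.23)(0.398)² = 0.2558 kg·m².
I_blocks = 4·m·r² = 4(1.80)(0.326)² = 0.7652 kg·m².
Total I = 1.021 kg·m².
τ = F r = (16.1)(0.398) = 6.408 N·m.
α = τ/I = 6.408/1.021 = 6.276 rad/s².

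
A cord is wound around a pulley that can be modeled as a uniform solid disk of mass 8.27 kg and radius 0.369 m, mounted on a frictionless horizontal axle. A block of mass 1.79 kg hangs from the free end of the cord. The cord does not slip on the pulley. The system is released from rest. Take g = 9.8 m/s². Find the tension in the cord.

I = ½MR² = (1/2)(8.27)(0.369)² = 0.5630 kg·m².
Block: mg − T = ma. Pulley: TR = Iα. No-slip: a = αR, so T = (I/R²)a = 4.135·a.
Then mg = (m + 4.135)a, so a = (1.79)(9.8)/(1.79 + 4.135) = 2.961 m/s².
T = 4.135·a = 12.24 N.

T ≈ 12.2 N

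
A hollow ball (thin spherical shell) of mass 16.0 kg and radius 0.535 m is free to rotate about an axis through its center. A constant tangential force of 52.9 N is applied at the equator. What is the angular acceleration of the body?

α ≈ 9.27 rad/s²

I = (2/3)MR² = (2/3)(16.0)(0.535)² = 3.053 kg·m².
τ = F R = (52.9)(0.535) = 28.30 N·m.
Newton's second law for rotation, τ = Iα, gives α = τ/I = 28.30/3.053 = 9.270 rad/s².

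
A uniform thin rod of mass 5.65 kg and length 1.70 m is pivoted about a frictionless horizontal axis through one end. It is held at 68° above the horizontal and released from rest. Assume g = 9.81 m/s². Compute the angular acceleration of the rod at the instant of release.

About the pivot, I = (1/3)ML² = (1/3)(5.65)(1.70)² = 5.443 kg·m².
The weight acts at the center, a distance L/2 = 0.8500 m from the pivot; τ = Mg(L/2) cos 68° = 17.65 N·m.
α = τ/I = 17.65/5.443 = 3.243 rad/s².

α ≈ 3.24 rad/s²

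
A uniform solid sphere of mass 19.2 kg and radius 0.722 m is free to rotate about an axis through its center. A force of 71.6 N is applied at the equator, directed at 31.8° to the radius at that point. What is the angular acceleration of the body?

I = (2/5)MR² = (2/5)(19.2)(0.722)² = 4.003 kg·m².
Only the tangential component produces torque: τ = F R sinθ = (71.6)(0.722) sin 31.8° = 27.24 N·m.
Newton's second law for rotation, τ = Iα, gives α = τ/I = 27.24/4.003 = 6.804 rad/s².

α ≈ 6.80 rad/s²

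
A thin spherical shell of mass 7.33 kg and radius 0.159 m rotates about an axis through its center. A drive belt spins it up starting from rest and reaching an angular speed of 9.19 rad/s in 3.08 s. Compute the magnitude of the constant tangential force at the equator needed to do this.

I = (2/3)MR² = (2/3)(7.33)(0.159)² = 0.1235 kg·m².
α = Δω/Δt = (9.19 − 0)/3.08 = 2.984 rad/s².
The required torque is τ = Iα = (0.1235)(2.984) = 0.3686 N·m.
A tangential force at the equator gives τ = FR, so F = τ/R = 0.3686/0.159 = 2.318 N.

F ≈ 2.32 N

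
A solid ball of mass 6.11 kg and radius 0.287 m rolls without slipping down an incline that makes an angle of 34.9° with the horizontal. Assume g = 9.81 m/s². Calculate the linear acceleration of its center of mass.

a ≈ 4.01 m/s²

Translation along the incline: Mg sinθ − f = Ma.
Rotation about the center: fR = Iα with I = (2/5)MR². No-slip gives a = αR, so f = (I/R²)a = (2/5)M a.
Substituting: Mg sinθ = (1 + 0.4000)Ma, so a = g sinθ/(1 + 0.4000) = (9.81) sin 34.9° / 1.400 = 4.009 m/s².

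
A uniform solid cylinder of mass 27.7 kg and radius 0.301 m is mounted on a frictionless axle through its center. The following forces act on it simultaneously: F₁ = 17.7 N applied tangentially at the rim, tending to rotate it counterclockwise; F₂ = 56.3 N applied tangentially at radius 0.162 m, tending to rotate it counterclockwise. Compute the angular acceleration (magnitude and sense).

I = ½MR² = (1/2)(27.7)(0.301)² = 1.255 kg·m².
Taking counterclockwise as positive: τ₁ = +(17.7)(0.301) = +5.328 N·m; τ₂ = +(56.3)(0.162) = +9.121 N·m.
Net torque τ = 14.45 N·m.
α = τ/I = 14.45/1.255 = 11.51 rad/s².

α ≈ 11.5 rad/s², counterclockwise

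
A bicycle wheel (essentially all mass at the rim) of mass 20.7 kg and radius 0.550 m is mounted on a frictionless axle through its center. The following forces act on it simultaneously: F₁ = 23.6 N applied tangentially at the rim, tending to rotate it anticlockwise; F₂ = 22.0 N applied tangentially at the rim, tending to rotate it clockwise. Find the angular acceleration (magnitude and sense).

α ≈ 0.141 rad/s², anticlockwise

I = MR² = (20.7)(0.550)² = 6.262 kg·m².
Taking anticlockwise as positive: τ₁ = +(23.6)(0.550) = +12.98 N·m; τ₂ = −(22.0)(0.550) = −12.10 N·m.
Net torque τ = 0.8800 N·m.
α = τ/I = 0.8800/6.262 = 0.1405 rad/s².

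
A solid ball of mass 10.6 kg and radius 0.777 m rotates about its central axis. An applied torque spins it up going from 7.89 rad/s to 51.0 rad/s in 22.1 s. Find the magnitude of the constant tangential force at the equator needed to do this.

I = (2/5)MR² = (2/5)(10.6)(0.777)² = 2.560 kg·m².
α = Δω/Δt = (51.0 − 7.89)/22.1 = 1.951 rad/s².
The required torque is τ = Iα = (2.560)(1.951) = 4.993 N·m.
A tangential force at the equator gives τ = FR, so F = τ/R = 4.993/0.777 = 6.426 N.

F ≈ 6.43 N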